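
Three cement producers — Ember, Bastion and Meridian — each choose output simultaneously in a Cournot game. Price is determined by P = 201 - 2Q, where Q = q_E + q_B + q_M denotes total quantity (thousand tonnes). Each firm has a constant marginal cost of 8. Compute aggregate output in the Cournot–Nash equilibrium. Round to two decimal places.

A representative firm's profit is π_i = q_i(201 - 2Q) - 8q_i.
First-order condition (treating rivals' output as given): 193 - 4q_i - 2·Σ_{j≠i} q_j = 0.
With identical firms every q_j equals q_i, so Σ_{j≠i} q_j = 2q_i and 193 = 8q_i, giving q_i = 193/8.
Total output Q = 193/8 + 193/8 + 193/8 = 579/8.

72.38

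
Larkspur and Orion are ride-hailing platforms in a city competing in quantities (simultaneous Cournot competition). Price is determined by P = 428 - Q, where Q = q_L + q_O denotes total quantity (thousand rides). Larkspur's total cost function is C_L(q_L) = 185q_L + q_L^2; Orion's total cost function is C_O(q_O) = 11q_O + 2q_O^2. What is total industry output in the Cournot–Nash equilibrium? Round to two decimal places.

107.22

Larkspur's profit: π_L = (428 - Q)q_L - (185q_L + q_L²). Setting ∂π_L/∂q_L = 0: 243 - 4q_L - (q_O) = 0.
Orion's profit: π_O = (428 - Q)q_O - (11q_O + 2q_O²). Setting ∂π_O/∂q_O = 0: 417 - 6q_O - (q_L) = 0.
Rearranging gives the reaction functions q_L = (243 - q_O)/4 and q_O = (417 - q_L)/6.
Solving the pair: q_L = 1041/23, q_O = 1425/23.
Total output Q = 1041/23 + 1425/23 = 107.2174.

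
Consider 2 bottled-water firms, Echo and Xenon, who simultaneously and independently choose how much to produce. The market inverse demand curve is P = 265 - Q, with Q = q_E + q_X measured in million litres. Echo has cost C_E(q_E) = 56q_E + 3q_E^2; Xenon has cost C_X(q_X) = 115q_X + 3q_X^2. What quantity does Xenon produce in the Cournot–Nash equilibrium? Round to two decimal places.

Echo's profit: π_E = (265 - Q)q_E - (56q_E + 3q_E²). Setting ∂π_E/∂q_E = 0: 209 - 8q_E - (q_X) = 0.
Xenon's first-order condition: 150 - 8q_X - (q_E) = 0.
Best responses: q_E = (209 - q_X)/8, q_X = (150 - q_E)/8.
Substituting one into the other gives q_E = 1522/63 and q_X = 991/63.

15.73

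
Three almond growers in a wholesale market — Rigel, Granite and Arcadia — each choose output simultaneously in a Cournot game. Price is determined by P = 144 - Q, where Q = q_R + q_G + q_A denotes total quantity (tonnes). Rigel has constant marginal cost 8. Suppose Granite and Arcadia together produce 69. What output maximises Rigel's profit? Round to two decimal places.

With rivals' combined output fixed at 69, Rigel's profit is π_R = (144 - 69 - q_R)q_R - (8q_R) = (75 - q_R)q_R - (8q_R).
∂π_R/∂q_R = 67 - 2q_R = 0, so q_R = 67/2.

33.50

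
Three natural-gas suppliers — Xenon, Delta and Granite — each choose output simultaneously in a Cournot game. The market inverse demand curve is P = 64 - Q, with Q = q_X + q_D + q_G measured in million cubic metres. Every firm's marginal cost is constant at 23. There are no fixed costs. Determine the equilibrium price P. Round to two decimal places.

A representative firm's profit is π_i = q_i(64 - Q) - 23q_i.
Setting ∂π_i/∂q_i = 0 with rivals' quantities fixed: 41 - 2q_i - Σ_{j≠i} q_j = 0.
With identical firms every q_j equals q_i, so Σ_{j≠i} q_j = 2q_i and 41 = 4q_i, giving q_i = 41/4.
Total output Q = 123/4, so price P = 64 - 123/4 = 133/4.

33.25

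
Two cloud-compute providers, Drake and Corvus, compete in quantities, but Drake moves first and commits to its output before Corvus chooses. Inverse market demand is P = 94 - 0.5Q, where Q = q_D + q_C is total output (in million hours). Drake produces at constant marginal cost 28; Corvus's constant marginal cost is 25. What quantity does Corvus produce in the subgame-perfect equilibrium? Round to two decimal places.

37.50

The follower Corvus best-responds to any q_D: π_C = (94 - 0.5Q)q_C - 25q_C.
Setting the follower's marginal profit to zero, 69 - (1/2)q_D - q_C = 0, i.e. q_C = (69 - (1/2)q_D).
The leader anticipates this reaction. Substituting into P = 94 - 0.5Q gives P = 119/2 - (1/4)q_D, so π_D = (119/2 - (1/4)q_D)q_D - 28q_D.
Leader FOC: 63/2 - (1/2)q_D = 0, so q_D = 63.
Then q_C = (69 - (1/2)·63) = 75/2.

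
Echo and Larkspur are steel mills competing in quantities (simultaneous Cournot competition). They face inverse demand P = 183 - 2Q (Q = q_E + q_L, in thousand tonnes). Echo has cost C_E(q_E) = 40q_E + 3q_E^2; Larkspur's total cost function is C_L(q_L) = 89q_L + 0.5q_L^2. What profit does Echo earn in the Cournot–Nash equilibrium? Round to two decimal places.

Echo's profit: π_E = (183 - 2Q)q_E - (40q_E + 3q_E²). Setting ∂π_E/∂q_E = 0: 143 - 10q_E - 2(q_L) = 0.
Larkspur's first-order condition: 94 - 5q_L - 2(q_E) = 0.
Rearranging gives the reaction functions q_E = (143 - 2q_L)/10 and q_L = (94 - 2q_E)/5.
Solving the pair: q_E = 527/46, q_L = 327/23.
Price P = 183 - 2·(1181/46) = 131.6522.
Echo's profit: 131.6522·(527/46) - 40·(527/46) - 3(527/46)² = 656.2595.

656.26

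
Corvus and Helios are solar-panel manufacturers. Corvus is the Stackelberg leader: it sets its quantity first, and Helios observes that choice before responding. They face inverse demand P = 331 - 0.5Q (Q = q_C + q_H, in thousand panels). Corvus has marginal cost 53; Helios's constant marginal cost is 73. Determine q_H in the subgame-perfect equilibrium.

109

The follower Helios best-responds to any q_C: π_H = (331 - 0.5Q)q_H - 73q_H.
Follower FOC: 258 - (1/2)q_C - q_H = 0, so q_H(q_C) = (258 - (1/2)q_C).
The leader anticipates this reaction. Substituting into P = 331 - 0.5Q gives P = 202 - (1/4)q_C, so π_C = (202 - (1/4)q_C)q_C - 53q_C.
Leader FOC: 149 - (1/2)q_C = 0, so q_C = 298.
Then q_H = (258 - (1/2)·298) = 109.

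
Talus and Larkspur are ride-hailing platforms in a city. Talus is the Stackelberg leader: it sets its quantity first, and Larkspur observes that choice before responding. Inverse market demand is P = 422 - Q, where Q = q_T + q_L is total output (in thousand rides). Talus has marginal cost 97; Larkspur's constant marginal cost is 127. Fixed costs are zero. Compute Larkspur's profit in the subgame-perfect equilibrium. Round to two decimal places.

3451.56

Solve by backward induction. Given q_T, the follower Larkspur maximises π_L = (422 - q_T - q_L)q_L - 127q_L.
∂π_L/∂q_L = 295 - q_T - 2q_L = 0 gives the reaction function q_L = (295 - q_T)/2.
Talus substitutes q_L(q_T) into its own profit: π_T = q_T(422 - q_T - (295 - q_T)/2) - 97q_T = (549/2 - (1/2)q_T)q_T - 97q_T.
Maximising: ∂π_T/∂q_T = 355/2 - q_T = 0, giving q_T = 355/2.
Then q_L = (295 - 355/2)/2 = 235/4.
Price P = 422 - 945/4 = 743/4.
Larkspur's profit: (743/4 - 127)·(235/4) = 3451.5625.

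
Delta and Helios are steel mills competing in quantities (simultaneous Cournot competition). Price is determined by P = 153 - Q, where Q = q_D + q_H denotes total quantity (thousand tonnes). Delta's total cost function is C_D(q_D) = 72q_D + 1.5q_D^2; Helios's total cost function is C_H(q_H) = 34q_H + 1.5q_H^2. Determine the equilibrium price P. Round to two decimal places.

119.67

Delta's profit: π_D = (153 - Q)q_D - (72q_D + (3/2)q_D²). Setting ∂π_D/∂q_D = 0: 81 - 5q_D - (q_H) = 0.
Helios's profit: π_H = (153 - Q)q_H - (34q_H + (3/2)q_H²). Setting ∂π_H/∂q_H = 0: 119 - 5q_H - (q_D) = 0.
So q_D = (81 - q_H)/5 and q_H = (119 - q_D)/5.
Solving the pair: q_D = 143/12, q_H = 257/12.
Total output Q = 100/3, so price P = 153 - 100/3 = 359/3.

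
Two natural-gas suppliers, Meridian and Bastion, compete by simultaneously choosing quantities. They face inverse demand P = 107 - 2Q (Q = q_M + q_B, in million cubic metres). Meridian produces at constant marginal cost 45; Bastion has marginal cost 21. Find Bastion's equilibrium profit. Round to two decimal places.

Meridian's profit: π_M = (107 - 2Q)q_M - (45q_M). Setting ∂π_M/∂q_M = 0: 62 - 4q_M - 2(q_B) = 0.
Bastion's profit: π_B = (107 - 2Q)q_B - (21q_B). Setting ∂π_B/∂q_B = 0: 86 - 4q_B - 2(q_M) = 0.
So q_M = (62 - 2q_B)/4 and q_B = (86 - 2q_M)/4.
Substituting one into the other gives q_M = 19/3 and q_B = 55/3.
Price P = 107 - 2·(74/3) = 173/3.
Bastion's profit: (173/3 - 21)·(55/3) = 672.2222.

672.22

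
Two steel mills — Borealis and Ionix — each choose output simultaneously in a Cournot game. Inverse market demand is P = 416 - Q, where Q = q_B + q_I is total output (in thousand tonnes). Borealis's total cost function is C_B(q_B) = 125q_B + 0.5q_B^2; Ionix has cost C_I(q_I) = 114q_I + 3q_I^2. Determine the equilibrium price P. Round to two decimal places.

301.17

Borealis's profit: π_B = (416 - Q)q_B - (125q_B + (1/2)q_B²). Setting ∂π_B/∂q_B = 0: 291 - 3q_B - (q_I) = 0.
Ionix's first-order condition: 302 - 8q_I - (q_B) = 0.
Best responses: q_B = (291 - q_I)/3, q_I = (302 - q_B)/8.
Solving the pair: q_B = 88.0870, q_I = 615/23.
Total output Q = 114.8261, so price P = 416 - 114.8261 = 301.1739.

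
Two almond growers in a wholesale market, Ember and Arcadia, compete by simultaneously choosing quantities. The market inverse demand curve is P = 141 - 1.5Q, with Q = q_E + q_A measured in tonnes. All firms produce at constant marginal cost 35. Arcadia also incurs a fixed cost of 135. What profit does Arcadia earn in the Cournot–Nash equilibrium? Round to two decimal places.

697.30

A representative firm's profit is π_i = q_i(141 - 1.5Q) - 35q_i.
First-order condition (treating rivals' output as given): 106 - 3q_i - (3/2)q_j = 0.
By symmetry each firm produces the same amount; substituting q_j = q_i yields q_i = 106/(9/2) = 212/9.
Price P = 141 - (3/2)·(424/9) = 211/3.
Arcadia's profit: (211/3 - 35)·(212/9) - 135 = 697.2963.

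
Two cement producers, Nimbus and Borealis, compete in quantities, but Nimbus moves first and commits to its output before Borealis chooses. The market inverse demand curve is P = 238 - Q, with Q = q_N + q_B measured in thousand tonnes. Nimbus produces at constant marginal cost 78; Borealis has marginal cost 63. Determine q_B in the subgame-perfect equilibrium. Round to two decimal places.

The follower Borealis best-responds to any q_N: π_B = (238 - Q)q_B - 63q_B.
Follower FOC: 175 - q_N - 2q_B = 0, so q_B(q_N) = (175 - q_N)/2.
The leader anticipates this reaction. Substituting into P = 238 - Q gives P = 301/2 - (1/2)q_N, so π_N = (301/2 - (1/2)q_N)q_N - 78q_N.
Leader FOC: 145/2 - q_N = 0, so q_N = 145/2.
Then q_B = (175 - 145/2)/2 = 205/4.

51.25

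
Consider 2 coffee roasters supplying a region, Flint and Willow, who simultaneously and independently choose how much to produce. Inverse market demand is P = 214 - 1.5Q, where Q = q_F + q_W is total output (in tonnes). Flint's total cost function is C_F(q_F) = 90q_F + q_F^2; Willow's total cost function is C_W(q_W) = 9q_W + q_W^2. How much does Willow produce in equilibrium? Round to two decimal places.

Flint's profit: π_F = (214 - 1.5Q)q_F - (90q_F + q_F²). Setting ∂π_F/∂q_F = 0: 124 - 5q_F - (3/2)(q_W) = 0.
Willow's profit: π_W = (214 - 1.5Q)q_W - (9q_W + q_W²). Setting ∂π_W/∂q_W = 0: 205 - 5q_W - (3/2)(q_F) = 0.
Rearranging gives the reaction functions q_F = (124 - (3/2)q_W)/5 and q_W = (205 - (3/2)q_F)/5.
Substituting one into the other gives q_F = 1250/91 and q_W = 36.8791.

36.88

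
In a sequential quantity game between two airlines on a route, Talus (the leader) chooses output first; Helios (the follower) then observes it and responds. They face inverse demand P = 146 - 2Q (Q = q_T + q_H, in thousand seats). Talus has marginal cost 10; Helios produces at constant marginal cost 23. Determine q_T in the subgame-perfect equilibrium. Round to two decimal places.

Solve by backward induction. Given q_T, the follower Helios maximises π_H = (146 - 2q_T - 2q_H)q_H - 23q_H.
Follower FOC: 123 - 2q_T - 4q_H = 0, so q_H(q_T) = (123 - 2q_T)/4.
Talus substitutes q_H(q_T) into its own profit: π_T = q_T(146 - 2q_T - (123 - 2q_T)/2) - 10q_T = (169/2 - q_T)q_T - 10q_T.
Leader FOC: 149/2 - 2q_T = 0, so q_T = 149/4.
Then q_H = (123 - 2·(149/4))/4 = 97/8.

37.25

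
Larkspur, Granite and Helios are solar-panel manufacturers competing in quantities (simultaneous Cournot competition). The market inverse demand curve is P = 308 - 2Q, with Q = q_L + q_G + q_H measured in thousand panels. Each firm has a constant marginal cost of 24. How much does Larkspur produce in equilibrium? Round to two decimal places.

35.50

A representative firm's profit is π_i = q_i(308 - 2Q) - 24q_i.
Setting ∂π_i/∂q_i = 0 with rivals' quantities fixed: 284 - 4q_i - 2·Σ_{j≠i} q_j = 0.
By symmetry each firm produces the same amount; substituting Σ_{j≠i} q_j = 2q_i yields q_i = 284/8 = 71/2.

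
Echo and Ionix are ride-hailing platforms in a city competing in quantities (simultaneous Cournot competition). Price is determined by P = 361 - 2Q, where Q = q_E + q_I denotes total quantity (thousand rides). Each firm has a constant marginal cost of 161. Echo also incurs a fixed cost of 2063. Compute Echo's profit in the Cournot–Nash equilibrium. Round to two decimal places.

159.22

A representative firm's profit is π_i = q_i(361 - 2Q) - 161q_i.
First-order condition (treating rivals' output as given): 200 - 4q_i - 2q_j = 0.
By symmetry each firm produces the same amount; substituting q_j = q_i yields q_i = 200/6 = 100/3.
Price P = 361 - 2·(200/3) = 683/3.
Echo's profit: (683/3 - 161)·(100/3) - 2063 = 1433/9.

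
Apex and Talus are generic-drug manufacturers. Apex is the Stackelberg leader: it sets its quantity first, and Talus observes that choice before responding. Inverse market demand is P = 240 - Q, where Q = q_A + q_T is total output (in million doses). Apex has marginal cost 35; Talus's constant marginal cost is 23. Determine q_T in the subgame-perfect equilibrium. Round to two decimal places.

60.25

The follower Talus best-responds to any q_A: π_T = (240 - Q)q_T - 23q_T.
∂π_T/∂q_T = 217 - q_A - 2q_T = 0 gives the reaction function q_T = (217 - q_A)/2.
Apex substitutes q_T(q_A) into its own profit: π_A = q_A(240 - q_A - (217 - q_A)/2) - 35q_A = (263/2 - (1/2)q_A)q_A - 35q_A.
The leader's first-order condition 193/2 - q_A = 0 yields q_A = 193/2.
Then q_T = (217 - 193/2)/2 = 241/4.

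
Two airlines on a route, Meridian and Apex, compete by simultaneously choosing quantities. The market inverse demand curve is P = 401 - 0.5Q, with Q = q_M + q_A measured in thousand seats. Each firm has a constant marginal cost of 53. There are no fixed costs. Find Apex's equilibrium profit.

Each firm earns π_i = (401 - 0.5Q)q_i - 53q_i.
First-order condition (treating rivals' output as given): 348 - q_i - (1/2)q_j = 0.
With identical firms every q_j equals q_i, so q_j = q_i and 348 = (3/2)q_i, giving q_i = 232.
Price P = 401 - (1/2)·464 = 169.
Apex's profit: (169 - 53)·232 = 26912.

26912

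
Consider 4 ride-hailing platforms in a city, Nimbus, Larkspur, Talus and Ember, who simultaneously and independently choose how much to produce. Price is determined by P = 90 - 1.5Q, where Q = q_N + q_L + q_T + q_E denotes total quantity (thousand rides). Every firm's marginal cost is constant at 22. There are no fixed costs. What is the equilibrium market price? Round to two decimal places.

Each firm earns π_i = (90 - 1.5Q)q_i - 22q_i.
First-order condition (treating rivals' output as given): 68 - 3q_i - (3/2)·Σ_{j≠i} q_j = 0.
By symmetry each firm produces the same amount; substituting Σ_{j≠i} q_j = 3q_i yields q_i = 68/(15/2) = 136/15.
Total output Q = 544/15, so price P = 90 - (3/2)·(544/15) = 178/5.

35.60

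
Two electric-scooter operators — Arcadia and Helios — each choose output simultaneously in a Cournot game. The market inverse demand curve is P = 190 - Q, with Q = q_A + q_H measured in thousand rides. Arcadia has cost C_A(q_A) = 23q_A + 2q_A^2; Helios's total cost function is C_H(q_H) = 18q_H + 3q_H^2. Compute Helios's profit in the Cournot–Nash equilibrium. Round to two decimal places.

1354.87

Arcadia's profit: π_A = (190 - Q)q_A - (23q_A + 2q_A²). Setting ∂π_A/∂q_A = 0: 167 - 6q_A - (q_H) = 0.
Helios's first-order condition: 172 - 8q_H - (q_A) = 0.
Best responses: q_A = (167 - q_H)/6, q_H = (172 - q_A)/8.
Substituting one into the other gives q_A = 1164/47 and q_H = 865/47.
Price P = 190 - 43.1702 = 146.8298.
Helios's profit: 146.8298·(865/47) - 18·(865/47) - 3(865/47)² = 1354.8665.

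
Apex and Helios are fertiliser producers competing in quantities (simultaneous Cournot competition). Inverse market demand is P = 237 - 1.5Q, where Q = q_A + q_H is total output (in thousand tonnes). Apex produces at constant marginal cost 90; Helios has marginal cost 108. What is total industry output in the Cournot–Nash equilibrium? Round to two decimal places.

61.33

Apex's profit: π_A = (237 - 1.5Q)q_A - (90q_A). Setting ∂π_A/∂q_A = 0: 147 - 3q_A - (3/2)(q_H) = 0.
Helios's profit: π_H = (237 - 1.5Q)q_H - (108q_H). Setting ∂π_H/∂q_H = 0: 129 - 3q_H - (3/2)(q_A) = 0.
Best responses: q_A = (147 - (3/2)q_H)/3, q_H = (129 - (3/2)q_A)/3.
Substituting one into the other gives q_A = 110/3 and q_H = 74/3.
Total output Q = 110/3 + 74/3 = 184/3.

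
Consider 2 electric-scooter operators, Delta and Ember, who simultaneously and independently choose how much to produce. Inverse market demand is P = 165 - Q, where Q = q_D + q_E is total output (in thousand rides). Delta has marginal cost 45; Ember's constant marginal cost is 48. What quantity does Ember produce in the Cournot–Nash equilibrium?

Delta's profit: π_D = (165 - Q)q_D - (45q_D). Setting ∂π_D/∂q_D = 0: 120 - 2q_D - (q_E) = 0.
Ember's first-order condition: 117 - 2q_E - (q_D) = 0.
Rearranging gives the reaction functions q_D = (120 - q_E)/2 and q_E = (117 - q_D)/2.
Solving the pair: q_D = 41, q_E = 38.

38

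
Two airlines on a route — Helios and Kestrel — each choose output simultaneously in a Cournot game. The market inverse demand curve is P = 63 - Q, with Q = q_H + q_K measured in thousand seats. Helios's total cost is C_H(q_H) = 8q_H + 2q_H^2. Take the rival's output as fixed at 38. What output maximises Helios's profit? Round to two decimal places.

With the rival's output fixed at 38, Helios's profit is π_H = (63 - 38 - q_H)q_H - (8q_H + 2q_H²) = (25 - q_H)q_H - (8q_H + 2q_H²).
∂π_H/∂q_H = 17 - 6q_H = 0, so q_H = 17/6.

2.83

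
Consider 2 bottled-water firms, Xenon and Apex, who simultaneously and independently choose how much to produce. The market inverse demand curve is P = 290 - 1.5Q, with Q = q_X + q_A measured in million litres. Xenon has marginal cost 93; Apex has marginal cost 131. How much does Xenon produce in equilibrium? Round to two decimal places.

Xenon's profit: π_X = (290 - 1.5Q)q_X - (93q_X). Setting ∂π_X/∂q_X = 0: 197 - 3q_X - (3/2)(q_A) = 0.
Apex's profit: π_A = (290 - 1.5Q)q_A - (131q_A). Setting ∂π_A/∂q_A = 0: 159 - 3q_A - (3/2)(q_X) = 0.
So q_X = (197 - (3/2)q_A)/3 and q_A = (159 - (3/2)q_X)/3.
Solving the pair: q_X = 470/9, q_A = 242/9.

52.22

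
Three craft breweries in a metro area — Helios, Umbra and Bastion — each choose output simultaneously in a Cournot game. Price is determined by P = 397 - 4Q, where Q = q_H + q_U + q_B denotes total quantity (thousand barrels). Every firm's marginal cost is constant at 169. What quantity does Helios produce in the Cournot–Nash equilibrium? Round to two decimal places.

14.25

A representative firm's profit is π_i = q_i(397 - 4Q) - 169q_i.
First-order condition (treating rivals' output as given): 228 - 8q_i - 4·Σ_{j≠i} q_j = 0.
With identical firms every q_j equals q_i, so Σ_{j≠i} q_j = 2q_i and 228 = 16q_i, giving q_i = 57/4.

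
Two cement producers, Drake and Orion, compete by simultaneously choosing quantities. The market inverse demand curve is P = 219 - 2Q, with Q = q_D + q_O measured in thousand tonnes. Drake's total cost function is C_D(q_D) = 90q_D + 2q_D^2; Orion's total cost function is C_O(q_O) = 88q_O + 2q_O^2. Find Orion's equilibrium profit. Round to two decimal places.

693.44

Drake's profit: π_D = (219 - 2Q)q_D - (90q_D + 2q_D²). Setting ∂π_D/∂q_D = 0: 129 - 8q_D - 2(q_O) = 0.
Orion's first-order condition: 131 - 8q_O - 2(q_D) = 0.
So q_D = (129 - 2q_O)/8 and q_O = (131 - 2q_D)/8.
Substituting one into the other gives q_D = 77/6 and q_O = 79/6.
Price P = 219 - 2·26 = 167.
Orion's profit: 167·(79/6) - 88·(79/6) - 2(79/6)² = 693.4444.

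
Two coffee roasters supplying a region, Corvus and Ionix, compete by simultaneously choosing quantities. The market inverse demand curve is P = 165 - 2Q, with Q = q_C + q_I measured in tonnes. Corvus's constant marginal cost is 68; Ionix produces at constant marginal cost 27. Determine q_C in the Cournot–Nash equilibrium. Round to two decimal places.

9.33

Corvus's profit: π_C = (165 - 2Q)q_C - (68q_C). Setting ∂π_C/∂q_C = 0: 97 - 4q_C - 2(q_I) = 0.
Ionix's first-order condition: 138 - 4q_I - 2(q_C) = 0.
So q_C = (97 - 2q_I)/4 and q_I = (138 - 2q_C)/4.
Solving the pair: q_C = 28/3, q_I = 179/6.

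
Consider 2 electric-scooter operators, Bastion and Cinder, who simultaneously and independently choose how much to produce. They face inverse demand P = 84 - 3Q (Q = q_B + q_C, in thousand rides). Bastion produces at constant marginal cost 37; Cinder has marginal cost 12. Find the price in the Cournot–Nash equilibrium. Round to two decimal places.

44.33

Bastion's profit: π_B = (84 - 3Q)q_B - (37q_B). Setting ∂π_B/∂q_B = 0: 47 - 6q_B - 3(q_C) = 0.
Cinder's first-order condition: 72 - 6q_C - 3(q_B) = 0.
Best responses: q_B = (47 - 3q_C)/6, q_C = (72 - 3q_B)/6.
Solving the pair: q_B = 22/9, q_C = 97/9.
Total output Q = 119/9, so price P = 84 - 3·(119/9) = 133/3.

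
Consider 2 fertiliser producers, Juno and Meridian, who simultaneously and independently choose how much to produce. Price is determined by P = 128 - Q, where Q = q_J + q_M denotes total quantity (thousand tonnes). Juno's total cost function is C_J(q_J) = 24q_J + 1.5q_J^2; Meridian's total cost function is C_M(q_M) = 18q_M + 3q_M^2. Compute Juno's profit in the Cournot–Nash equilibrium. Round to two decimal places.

Juno's profit: π_J = (128 - Q)q_J - (24q_J + (3/2)q_J²). Setting ∂π_J/∂q_J = 0: 104 - 5q_J - (q_M) = 0.
Meridian's profit: π_M = (128 - Q)q_M - (18q_M + 3q_M²). Setting ∂π_M/∂q_M = 0: 110 - 8q_M - (q_J) = 0.
So q_J = (104 - q_M)/5 and q_M = (110 - q_J)/8.
Substituting one into the other gives q_J = 722/39 and q_M = 446/39.
Price P = 128 - 1168/39 = 98.0513.
Juno's profit: 98.0513·(722/39) - 24·(722/39) - (3/2)(722/39)² = 856.8113.

856.81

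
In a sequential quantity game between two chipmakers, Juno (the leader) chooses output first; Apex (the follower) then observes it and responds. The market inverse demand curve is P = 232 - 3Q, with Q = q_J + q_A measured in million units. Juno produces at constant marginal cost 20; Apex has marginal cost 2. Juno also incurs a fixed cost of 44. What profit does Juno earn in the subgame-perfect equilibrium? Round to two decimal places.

Solve by backward induction. Given q_J, the follower Apex maximises π_A = (232 - 3q_J - 3q_A)q_A - 2q_A.
∂π_A/∂q_A = 230 - 3q_J - 6q_A = 0 gives the reaction function q_A = (230 - 3q_J)/6.
The leader anticipates this reaction. Substituting into P = 232 - 3Q gives P = 117 - (3/2)q_J, so π_J = (117 - (3/2)q_J)q_J - 20q_J.
Leader FOC: 97 - 3q_J = 0, so q_J = 97/3.
Then q_A = (230 - 3·(97/3))/6 = 133/6.
Price P = 232 - 3·(109/2) = 137/2.
Juno's profit: (137/2 - 20)·(97/3) - 44 = 1524.1667.

1524.17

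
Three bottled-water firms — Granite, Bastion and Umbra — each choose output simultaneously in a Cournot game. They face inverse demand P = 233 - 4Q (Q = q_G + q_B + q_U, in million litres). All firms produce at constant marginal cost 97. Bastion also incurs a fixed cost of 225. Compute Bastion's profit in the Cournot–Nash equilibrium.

A representative firm's profit is π_i = q_i(233 - 4Q) - 97q_i.
Setting ∂π_i/∂q_i = 0 with rivals' quantities fixed: 136 - 8q_i - 4·Σ_{j≠i} q_j = 0.
By symmetry each firm produces the same amount; substituting Σ_{j≠i} q_j = 2q_i yields q_i = 136/16 = 17/2.
Price P = 233 - 4·(51/2) = 131.
Bastion's profit: (131 - 97)·(17/2) - 225 = 64.

64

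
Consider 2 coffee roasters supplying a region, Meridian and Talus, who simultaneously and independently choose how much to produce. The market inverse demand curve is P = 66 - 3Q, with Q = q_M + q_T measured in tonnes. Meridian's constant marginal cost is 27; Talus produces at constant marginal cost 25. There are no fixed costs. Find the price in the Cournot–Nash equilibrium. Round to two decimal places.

39.33

Meridian's profit: π_M = (66 - 3Q)q_M - (27q_M). Setting ∂π_M/∂q_M = 0: 39 - 6q_M - 3(q_T) = 0.
Talus's first-order condition: 41 - 6q_T - 3(q_M) = 0.
So q_M = (39 - 3q_T)/6 and q_T = (41 - 3q_M)/6.
Substituting one into the other gives q_M = 37/9 and q_T = 43/9.
Total output Q = 80/9, so price P = 66 - 3·(80/9) = 118/3.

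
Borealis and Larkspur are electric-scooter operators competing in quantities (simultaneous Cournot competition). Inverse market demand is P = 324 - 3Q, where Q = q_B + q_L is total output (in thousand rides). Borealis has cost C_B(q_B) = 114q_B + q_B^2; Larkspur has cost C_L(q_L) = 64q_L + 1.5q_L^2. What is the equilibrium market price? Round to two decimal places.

202.10

Borealis's profit: π_B = (324 - 3Q)q_B - (114q_B + q_B²). Setting ∂π_B/∂q_B = 0: 210 - 8q_B - 3(q_L) = 0.
Larkspur's profit: π_L = (324 - 3Q)q_L - (64q_L + (3/2)q_L²). Setting ∂π_L/∂q_L = 0: 260 - 9q_L - 3(q_B) = 0.
Best responses: q_B = (210 - 3q_L)/8, q_L = (260 - 3q_B)/9.
Substituting one into the other gives q_B = 370/21 and q_L = 1450/63.
Total output Q = 40.6349, so price P = 324 - 3·40.6349 = 202.0952.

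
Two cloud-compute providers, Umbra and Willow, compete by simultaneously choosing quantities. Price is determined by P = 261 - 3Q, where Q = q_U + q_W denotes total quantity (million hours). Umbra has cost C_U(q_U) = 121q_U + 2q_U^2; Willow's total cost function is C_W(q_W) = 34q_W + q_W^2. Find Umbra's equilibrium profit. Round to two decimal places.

191.15

Umbra's profit: π_U = (261 - 3Q)q_U - (121q_U + 2q_U²). Setting ∂π_U/∂q_U = 0: 140 - 10q_U - 3(q_W) = 0.
Willow's profit: π_W = (261 - 3Q)q_W - (34q_W + q_W²). Setting ∂π_W/∂q_W = 0: 227 - 8q_W - 3(q_U) = 0.
Best responses: q_U = (140 - 3q_W)/10, q_W = (227 - 3q_U)/8.
Solving the pair: q_U = 439/71, q_W = 1850/71.
Price P = 261 - 3·32.2394 = 164.2817.
Umbra's profit: 164.2817·(439/71) - 121·(439/71) - 2(439/71)² = 191.1535.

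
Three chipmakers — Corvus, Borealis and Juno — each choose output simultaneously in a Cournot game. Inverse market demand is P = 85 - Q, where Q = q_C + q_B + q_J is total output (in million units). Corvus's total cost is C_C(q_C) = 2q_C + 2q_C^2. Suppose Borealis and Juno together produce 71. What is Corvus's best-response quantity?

2

With rivals' combined output fixed at 71, Corvus's profit is π_C = (85 - 71 - q_C)q_C - (2q_C + 2q_C²) = (14 - q_C)q_C - (2q_C + 2q_C²).
∂π_C/∂q_C = 12 - 6q_C = 0, so q_C = 2.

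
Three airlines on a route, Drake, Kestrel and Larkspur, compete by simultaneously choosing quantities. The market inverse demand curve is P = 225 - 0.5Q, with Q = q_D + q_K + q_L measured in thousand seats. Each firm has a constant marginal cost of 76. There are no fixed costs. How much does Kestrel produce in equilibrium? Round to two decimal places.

Each firm earns π_i = (225 - 0.5Q)q_i - 76q_i.
Setting ∂π_i/∂q_i = 0 with rivals' quantities fixed: 149 - q_i - (1/2)·Σ_{j≠i} q_j = 0.
With identical firms every q_j equals q_i, so Σ_{j≠i} q_j = 2q_i and 149 = 2q_i, giving q_i = 149/2.

74.50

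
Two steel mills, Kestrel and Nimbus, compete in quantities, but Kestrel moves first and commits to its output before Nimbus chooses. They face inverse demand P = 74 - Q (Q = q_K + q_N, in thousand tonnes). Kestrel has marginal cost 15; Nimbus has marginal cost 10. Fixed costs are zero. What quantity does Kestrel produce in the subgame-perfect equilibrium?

Solve by backward induction. Given q_K, the follower Nimbus maximises π_N = (74 - q_K - q_N)q_N - 10q_N.
Follower FOC: 64 - q_K - 2q_N = 0, so q_N(q_K) = (64 - q_K)/2.
The leader anticipates this reaction. Substituting into P = 74 - Q gives P = 42 - (1/2)q_K, so π_K = (42 - (1/2)q_K)q_K - 15q_K.
The leader's first-order condition 27 - q_K = 0 yields q_K = 27.
Then q_N = (64 - 27)/2 = 37/2.

27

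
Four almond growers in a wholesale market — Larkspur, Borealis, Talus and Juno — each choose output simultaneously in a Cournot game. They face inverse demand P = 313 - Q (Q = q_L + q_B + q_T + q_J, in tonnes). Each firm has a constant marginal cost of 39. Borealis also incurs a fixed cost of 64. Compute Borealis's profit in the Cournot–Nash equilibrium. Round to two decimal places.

A representative firm's profit is π_i = q_i(313 - Q) - 39q_i.
First-order condition (treating rivals' output as given): 274 - 2q_i - Σ_{j≠i} q_j = 0.
With identical firms every q_j equals q_i, so Σ_{j≠i} q_j = 3q_i and 274 = 5q_i, giving q_i = 274/5.
Price P = 313 - 1096/5 = 469/5.
Borealis's profit: (469/5 - 39)·(274/5) - 64 = 2939.0400.

2939.04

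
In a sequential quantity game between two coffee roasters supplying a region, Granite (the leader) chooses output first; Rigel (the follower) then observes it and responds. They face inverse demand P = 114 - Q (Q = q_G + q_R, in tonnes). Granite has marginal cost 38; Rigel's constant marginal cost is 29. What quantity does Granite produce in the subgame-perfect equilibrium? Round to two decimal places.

The follower Rigel best-responds to any q_G: π_R = (114 - Q)q_R - 29q_R.
Follower FOC: 85 - q_G - 2q_R = 0, so q_R(q_G) = (85 - q_G)/2.
The leader anticipates this reaction. Substituting into P = 114 - Q gives P = 143/2 - (1/2)q_G, so π_G = (143/2 - (1/2)q_G)q_G - 38q_G.
Leader FOC: 67/2 - q_G = 0, so q_G = 67/2.
Then q_R = (85 - 67/2)/2 = 103/4.

33.50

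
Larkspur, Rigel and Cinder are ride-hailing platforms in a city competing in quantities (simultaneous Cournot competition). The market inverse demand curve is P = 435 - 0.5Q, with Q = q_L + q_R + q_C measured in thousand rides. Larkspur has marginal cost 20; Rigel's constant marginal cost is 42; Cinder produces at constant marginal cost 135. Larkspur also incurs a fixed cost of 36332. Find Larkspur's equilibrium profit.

1756

Larkspur's profit: π_L = (435 - 0.5Q)q_L - (20q_L). Setting ∂π_L/∂q_L = 0: 415 - q_L - (1/2)(q_R + q_C) = 0.
Rigel's profit: π_R = (435 - 0.5Q)q_R - (42q_R). Setting ∂π_R/∂q_R = 0: 393 - q_R - (1/2)(q_L + q_C) = 0.
Cinder's profit: π_C = (435 - 0.5Q)q_C - (135q_C). Setting ∂π_C/∂q_C = 0: 300 - q_C - (1/2)(q_L + q_R) = 0.
Adding the 3 first-order conditions: 1108 − 2Q = 0, so Q = 554.
Back-substituting: q_L = (415 − 277)/(1/2) = 276, q_R = (393 − 277)/(1/2) = 232, q_C = (300 − 277)/(1/2) = 46.
Price P = 435 - (1/2)·554 = 158.
Larkspur's profit: (158 - 20)·276 - 36332 = 1756.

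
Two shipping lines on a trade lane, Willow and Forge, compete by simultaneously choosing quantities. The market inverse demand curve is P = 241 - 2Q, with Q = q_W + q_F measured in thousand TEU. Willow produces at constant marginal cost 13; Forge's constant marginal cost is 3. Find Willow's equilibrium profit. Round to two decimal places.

2640.22

Willow's profit: π_W = (241 - 2Q)q_W - (13q_W). Setting ∂π_W/∂q_W = 0: 228 - 4q_W - 2(q_F) = 0.
Forge's first-order condition: 238 - 4q_F - 2(q_W) = 0.
Rearranging gives the reaction functions q_W = (228 - 2q_F)/4 and q_F = (238 - 2q_W)/4.
Solving the pair: q_W = 109/3, q_F = 124/3.
Price P = 241 - 2·(233/3) = 257/3.
Willow's profit: (257/3 - 13)·(109/3) = 2640.2222.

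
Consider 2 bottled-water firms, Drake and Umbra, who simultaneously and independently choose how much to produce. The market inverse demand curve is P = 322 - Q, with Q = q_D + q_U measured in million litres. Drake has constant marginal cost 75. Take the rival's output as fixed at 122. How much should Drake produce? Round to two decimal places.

62.50

With the rival's output fixed at 122, Drake's profit is π_D = (322 - 122 - q_D)q_D - (75q_D) = (200 - q_D)q_D - (75q_D).
∂π_D/∂q_D = 125 - 2q_D = 0, so q_D = 125/2.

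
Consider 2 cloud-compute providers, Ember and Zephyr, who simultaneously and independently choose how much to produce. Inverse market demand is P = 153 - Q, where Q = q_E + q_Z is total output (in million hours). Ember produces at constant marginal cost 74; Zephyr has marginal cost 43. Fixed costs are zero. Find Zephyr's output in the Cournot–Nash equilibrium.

47

Ember's profit: π_E = (153 - Q)q_E - (74q_E). Setting ∂π_E/∂q_E = 0: 79 - 2q_E - (q_Z) = 0.
Zephyr's first-order condition: 110 - 2q_Z - (q_E) = 0.
Best responses: q_E = (79 - q_Z)/2, q_Z = (110 - q_E)/2.
Substituting one into the other gives q_E = 16 and q_Z = 47.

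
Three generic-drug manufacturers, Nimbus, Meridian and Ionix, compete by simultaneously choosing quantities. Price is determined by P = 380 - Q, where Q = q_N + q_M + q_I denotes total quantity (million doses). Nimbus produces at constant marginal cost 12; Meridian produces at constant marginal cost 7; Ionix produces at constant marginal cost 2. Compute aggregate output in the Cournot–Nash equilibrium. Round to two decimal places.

279.75

Nimbus's profit: π_N = (380 - Q)q_N - (12q_N). Setting ∂π_N/∂q_N = 0: 368 - 2q_N - (q_M + q_I) = 0.
Meridian's profit: π_M = (380 - Q)q_M - (7q_M). Setting ∂π_M/∂q_M = 0: 373 - 2q_M - (q_N + q_I) = 0.
Ionix's profit: π_I = (380 - Q)q_I - (2q_I). Setting ∂π_I/∂q_I = 0: 378 - 2q_I - (q_N + q_M) = 0.
Adding the 3 first-order conditions: 1119 − 4Q = 0, so Q = 1119/4.
Back-substituting: q_N = (368 − 1119/4) = 353/4, q_M = (373 − 1119/4) = 373/4, q_I = (378 − 1119/4) = 393/4.
Total output Q = 353/4 + 373/4 + 393/4 = 1119/4.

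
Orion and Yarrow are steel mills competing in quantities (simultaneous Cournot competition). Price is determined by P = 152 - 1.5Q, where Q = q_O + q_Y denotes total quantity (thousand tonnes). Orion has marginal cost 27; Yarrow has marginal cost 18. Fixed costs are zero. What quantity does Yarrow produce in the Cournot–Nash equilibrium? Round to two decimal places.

Orion's profit: π_O = (152 - 1.5Q)q_O - (27q_O). Setting ∂π_O/∂q_O = 0: 125 - 3q_O - (3/2)(q_Y) = 0.
Yarrow's first-order condition: 134 - 3q_Y - (3/2)(q_O) = 0.
So q_O = (125 - (3/2)q_Y)/3 and q_Y = (134 - (3/2)q_O)/3.
Substituting one into the other gives q_O = 232/9 and q_Y = 286/9.

31.78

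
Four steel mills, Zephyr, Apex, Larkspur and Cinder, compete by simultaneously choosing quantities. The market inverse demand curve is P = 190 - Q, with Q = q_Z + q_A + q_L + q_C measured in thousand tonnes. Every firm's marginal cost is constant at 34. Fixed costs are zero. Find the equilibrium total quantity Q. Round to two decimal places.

124.80

A representative firm's profit is π_i = q_i(190 - Q) - 34q_i.
First-order condition (treating rivals' output as given): 156 - 2q_i - Σ_{j≠i} q_j = 0.
By symmetry each firm produces the same amount; substituting Σ_{j≠i} q_j = 3q_i yields q_i = 156/5.
Total output Q = 156/5 + 156/5 + 156/5 + 156/5 = 624/5.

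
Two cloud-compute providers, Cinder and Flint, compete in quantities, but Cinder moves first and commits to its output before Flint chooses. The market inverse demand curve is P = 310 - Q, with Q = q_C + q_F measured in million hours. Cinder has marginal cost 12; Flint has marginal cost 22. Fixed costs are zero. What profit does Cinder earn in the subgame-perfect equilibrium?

11858

Solve by backward induction. Given q_C, the follower Flint maximises π_F = (310 - q_C - q_F)q_F - 22q_F.
Setting the follower's marginal profit to zero, 288 - q_C - 2q_F = 0, i.e. q_F = (288 - q_C)/2.
The leader anticipates this reaction. Substituting into P = 310 - Q gives P = 166 - (1/2)q_C, so π_C = (166 - (1/2)q_C)q_C - 12q_C.
The leader's first-order condition 154 - q_C = 0 yields q_C = 154.
Then q_F = (288 - 154)/2 = 67.
Price P = 310 - 221 = 89.
Cinder's profit: (89 - 12)·154 = 11858.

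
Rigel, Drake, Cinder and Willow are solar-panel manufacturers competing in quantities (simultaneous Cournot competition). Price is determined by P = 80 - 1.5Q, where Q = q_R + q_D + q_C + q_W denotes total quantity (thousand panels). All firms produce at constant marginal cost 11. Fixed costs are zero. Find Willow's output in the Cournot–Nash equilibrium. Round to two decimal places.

9.20

Each firm earns π_i = (80 - 1.5Q)q_i - 11q_i.
Setting ∂π_i/∂q_i = 0 with rivals' quantities fixed: 69 - 3q_i - (3/2)·Σ_{j≠i} q_j = 0.
By symmetry each firm produces the same amount; substituting Σ_{j≠i} q_j = 3q_i yields q_i = 69/(15/2) = 46/5.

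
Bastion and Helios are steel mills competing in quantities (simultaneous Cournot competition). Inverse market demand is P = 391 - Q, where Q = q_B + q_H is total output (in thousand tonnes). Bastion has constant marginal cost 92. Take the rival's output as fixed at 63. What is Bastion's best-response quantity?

With the rival's output fixed at 63, Bastion's profit is π_B = (391 - 63 - q_B)q_B - (92q_B) = (328 - q_B)q_B - (92q_B).
∂π_B/∂q_B = 236 - 2q_B = 0, so q_B = 118.

118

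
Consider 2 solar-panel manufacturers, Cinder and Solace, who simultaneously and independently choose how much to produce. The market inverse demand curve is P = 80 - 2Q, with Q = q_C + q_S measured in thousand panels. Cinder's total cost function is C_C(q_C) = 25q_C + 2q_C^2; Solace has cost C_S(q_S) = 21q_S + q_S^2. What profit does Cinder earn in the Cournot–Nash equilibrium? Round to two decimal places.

92.86

Cinder's profit: π_C = (80 - 2Q)q_C - (25q_C + 2q_C²). Setting ∂π_C/∂q_C = 0: 55 - 8q_C - 2(q_S) = 0.
Solace's first-order condition: 59 - 6q_S - 2(q_C) = 0.
Best responses: q_C = (55 - 2q_S)/8, q_S = (59 - 2q_C)/6.
Substituting one into the other gives q_C = 53/11 and q_S = 181/22.
Price P = 80 - 2·(287/22) = 593/11.
Cinder's profit: (593/11)·(53/11) - 25·(53/11) - 2(53/11)² = 92.8595.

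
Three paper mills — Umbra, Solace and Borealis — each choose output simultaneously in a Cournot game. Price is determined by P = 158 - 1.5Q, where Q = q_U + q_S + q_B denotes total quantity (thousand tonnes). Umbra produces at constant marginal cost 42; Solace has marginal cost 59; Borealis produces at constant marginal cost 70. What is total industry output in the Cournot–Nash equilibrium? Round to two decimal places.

50.50

Umbra's profit: π_U = (158 - 1.5Q)q_U - (42q_U). Setting ∂π_U/∂q_U = 0: 116 - 3q_U - (3/2)(q_S + q_B) = 0.
Solace's first-order condition: 99 - 3q_S - (3/2)(q_U + q_B) = 0.
Borealis's first-order condition: 88 - 3q_B - (3/2)(q_U + q_S) = 0.
Adding the 3 first-order conditions: 303 − 6Q = 0, so Q = 101/2.
Back-substituting: q_U = (116 − 303/4)/(3/2) = 161/6, q_S = (99 − 303/4)/(3/2) = 31/2, q_B = (88 − 303/4)/(3/2) = 49/6.
Total output Q = 161/6 + 31/2 + 49/6 = 101/2.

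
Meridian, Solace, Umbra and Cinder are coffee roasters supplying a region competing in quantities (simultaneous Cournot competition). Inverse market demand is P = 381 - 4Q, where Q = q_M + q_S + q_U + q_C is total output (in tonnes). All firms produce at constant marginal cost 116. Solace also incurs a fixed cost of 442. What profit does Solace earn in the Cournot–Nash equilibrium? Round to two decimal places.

260.25

A representative firm's profit is π_i = q_i(381 - 4Q) - 116q_i.
Setting ∂π_i/∂q_i = 0 with rivals' quantities fixed: 265 - 8q_i - 4·Σ_{j≠i} q_j = 0.
By symmetry each firm produces the same amount; substituting Σ_{j≠i} q_j = 3q_i yields q_i = 265/20 = 53/4.
Price P = 381 - 4·53 = 169.
Solace's profit: (169 - 116)·(53/4) - 442 = 1041/4.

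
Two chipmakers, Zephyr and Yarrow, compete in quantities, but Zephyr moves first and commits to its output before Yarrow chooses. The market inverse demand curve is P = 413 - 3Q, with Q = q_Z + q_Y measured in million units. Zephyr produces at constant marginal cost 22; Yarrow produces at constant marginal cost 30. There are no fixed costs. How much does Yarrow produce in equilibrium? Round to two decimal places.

The follower Yarrow best-responds to any q_Z: π_Y = (413 - 3Q)q_Y - 30q_Y.
∂π_Y/∂q_Y = 383 - 3q_Z - 6q_Y = 0 gives the reaction function q_Y = (383 - 3q_Z)/6.
Zephyr substitutes q_Y(q_Z) into its own profit: π_Z = q_Z(413 - 3q_Z - (383 - 3q_Z)/2) - 22q_Z = (443/2 - (3/2)q_Z)q_Z - 22q_Z.
Leader FOC: 399/2 - 3q_Z = 0, so q_Z = 133/2.
Then q_Y = (383 - 3·(133/2))/6 = 367/12.

30.58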